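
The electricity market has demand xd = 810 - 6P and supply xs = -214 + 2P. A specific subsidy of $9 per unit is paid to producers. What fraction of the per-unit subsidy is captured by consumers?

Consumer share = 0.25

Pre-subsidy: 810 - 6P = -214 + 2P gives P* = 128, x* = 42.
With the subsidy, sellers receive Ps = Pb + 9 for each unit, where Pb is the price buyers pay.
Supply in terms of Pb becomes xs = -214 + 2(Pb + 9) = -196 + 2Pb. Setting this equal to demand: 810 - 6Pb = -196 + 2Pb, so Pb = 125.75.
Sellers receive Ps = 125.75 + 9 = 134.75; x' = 810 − 6·125.75 = 55.5.
Buyers' price falls by P* − Pb = 128 − 125.75 = 2.25; sellers' price rises by Ps − P* = 134.75 − 128 = 6.75.
So consumers capture 2.25/9 = 0.25 of each unit of subsidy.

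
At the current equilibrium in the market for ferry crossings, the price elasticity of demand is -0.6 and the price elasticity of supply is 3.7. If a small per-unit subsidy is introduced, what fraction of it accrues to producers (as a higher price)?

Producer share = 6/43

For a small subsidy around the equilibrium, the benefit split depends on the relative slopes, which at a point are proportional to the elasticities.
Buyer share = εs/(εs + |εd|) = 3.7/(3.7 + 0.6) = 37/43; seller share = |εd|/(εs + |εd|) = 6/43.
So producers capture 6/43 of the subsidy.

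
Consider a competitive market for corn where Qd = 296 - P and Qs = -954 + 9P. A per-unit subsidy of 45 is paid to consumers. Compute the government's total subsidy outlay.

Government cost = 9517.5

Pre-subsidy: 296 - P = -954 + 9P gives P* = 125, Q* = 171.
With the rebate, buyers effectively pay Pb = Ps − 45, where Ps is the price sellers receive.
Demand in terms of Ps becomes Qd = 296 − 1(Ps − 45) = 341 - Ps. Setting this equal to supply: 341 - Ps = -954 + 9Ps, so Ps = 129.5.
Buyers pay Pb = 129.5 − 45 = 84.5; Q' = -954 + 9·129.5 = 211.5.
Government outlay = subsidy × quantity = 45 × 211.5 = 9517.5.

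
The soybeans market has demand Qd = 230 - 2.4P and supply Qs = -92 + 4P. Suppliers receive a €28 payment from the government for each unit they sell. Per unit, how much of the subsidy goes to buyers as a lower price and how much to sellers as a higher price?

Pre-subsidy: 230 - 2.4P = -92 + 4P gives P* = 50.3125, Q* = 109.25.
With the subsidy, sellers receive Ps = Pb + 28 for each unit, where Pb is the price buyers pay.
Supply in terms of Pb becomes Qs = -92 + 4(Pb + 28) = 20 + 4Pb. Setting this equal to demand: 230 - 2.4Pb = 20 + 4Pb, so Pb = 32.8125.
Sellers receive Ps = 32.8125 + 28 = 60.8125; Q' = 230 − 2.4·32.8125 = 151.25.
Buyers' price falls by P* − Pb = 50.3125 − 32.8125 = 17.5; sellers' price rises by Ps − P* = 60.8125 − 50.3125 = 10.5.

Buyers gain €17.5 per unit; sellers gain €10.5 per unit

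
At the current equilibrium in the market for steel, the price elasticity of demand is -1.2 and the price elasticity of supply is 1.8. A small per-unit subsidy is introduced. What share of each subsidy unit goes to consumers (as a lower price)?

Consumer share = 0.6

For a small subsidy around the equilibrium, the benefit split depends on the relative slopes, which at a point are proportional to the elasticities.
Buyer share = εs/(εs + |εd|) = 1.8/(1.8 + 1.2) = 0.6; seller share = |εd|/(εs + |εd|) = 0.4.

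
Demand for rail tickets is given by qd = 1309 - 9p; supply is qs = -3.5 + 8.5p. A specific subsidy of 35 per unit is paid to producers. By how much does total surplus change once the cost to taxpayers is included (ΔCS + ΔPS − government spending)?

Pre-subsidy: 1309 - 9p = -3.5 + 8.5p gives p* = 75, q* = 634.
With the subsidy, sellers receive ps = pb + 35 for each unit, where pb is the price buyers pay.
Supply in terms of pb becomes qs = -3.5 + 8.5(pb + 35) = 294 + 8.5pb. Setting this equal to demand: 1309 - 9pb = 294 + 8.5pb, so pb = 58.
Sellers receive ps = 58 + 35 = 93; q' = 1309 − 9·58 = 787.
ΔCS = ½(634 + 787)(75 − 58) = 12078.5; ΔPS = ½(634 + 787)(93 − 75) = 12789.
Government spending = 35 × 787 = 27545.
Net change = 12078.5 + 12789 − 27545 = -2677.5. The loss equals the DWL triangle ½·35·153.

Net change in total surplus = -2677.5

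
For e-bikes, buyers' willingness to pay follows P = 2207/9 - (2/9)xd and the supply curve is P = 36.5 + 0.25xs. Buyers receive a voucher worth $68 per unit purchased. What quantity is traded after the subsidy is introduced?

Pre-subsidy: 2207/9 - (2/9)x = 36.5 + 0.25x gives x* = 442 and P* = 147.
With the rebate, buyers effectively pay Pb = Ps − 68, where Ps is the price sellers receive.
On the curves, Pb = 2207/9 - (2/9)x and Ps = 36.5 + 0.25x; the wedge Ps − Pb = 68 gives 36.5 + 0.25x − (2207/9 - (2/9)x) = 68, so x' = 586.
Then Pb = 2207/9 − (2/9)·586 = 115 and Ps = 36.5 + 0.25·586 = 183.

x' = 586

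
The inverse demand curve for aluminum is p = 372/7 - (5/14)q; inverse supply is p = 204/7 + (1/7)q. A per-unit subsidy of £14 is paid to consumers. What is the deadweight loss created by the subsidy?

Deadweight loss = £196

Pre-subsidy: 372/7 - (5/14)q = 204/7 + (1/7)q gives q* = 48 and p* = 36.
With the rebate, buyers effectively pay pb = ps − 14, where ps is the price sellers receive.
On the curves, pb = 372/7 - (5/14)q and ps = 204/7 + (1/7)q; the wedge ps − pb = 14 gives 204/7 + (1/7)q − (372/7 - (5/14)q) = 14, so q' = 76.
Then pb = 372/7 − (5/14)·76 = 26 and ps = 204/7 + (1/7)·76 = 40.
The subsidy expands output by 76 − 48 = 28 past the efficient level; on those units the gap between marginal cost and willingness to pay runs from 0 up to 14.
DWL = ½ × 14 × 28 = 196.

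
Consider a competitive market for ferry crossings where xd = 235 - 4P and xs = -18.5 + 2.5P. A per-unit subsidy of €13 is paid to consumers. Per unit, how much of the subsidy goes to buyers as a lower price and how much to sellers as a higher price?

Buyers gain €5 per unit; sellers gain €8 per unit

Pre-subsidy: 235 - 4P = -18.5 + 2.5P gives P* = 39, x* = 79.
With the rebate, buyers effectively pay Pb = Ps − 13, where Ps is the price sellers receive.
Demand in terms of Ps becomes xd = 235 − 4(Ps − 13) = 287 - 4Ps. Setting this equal to supply: 287 - 4Ps = -18.5 + 2.5Ps, so Ps = 47.
Buyers pay Pb = 47 − 13 = 34; x' = -18.5 + 2.5·47 = 99.
Buyers' price falls by P* − Pb = 39 − 34 = 5; sellers' price rises by Ps − P* = 47 − 39 = 8.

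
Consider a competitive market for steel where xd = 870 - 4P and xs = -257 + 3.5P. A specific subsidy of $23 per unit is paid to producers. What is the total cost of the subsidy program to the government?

Pre-subsidy: 870 - 4P = -257 + 3.5P gives P* = 2254/15, x* = 4034/15.
With the subsidy, sellers receive Ps = Pb + 23 for each unit, where Pb is the price buyers pay.
Supply in terms of Pb becomes xs = -257 + 3.5(Pb + 23) = -176.5 + 3.5Pb. Setting this equal to demand: 870 - 4Pb = -176.5 + 3.5Pb, so Pb = 2093/15.
Sellers receive Ps = 2093/15 + 23 = 2438/15; x' = 870 − 4·(2093/15) = 4678/15.
Government outlay = subsidy × quantity = 23 × 4678/15 = 107594/15.

Government cost = 107594/15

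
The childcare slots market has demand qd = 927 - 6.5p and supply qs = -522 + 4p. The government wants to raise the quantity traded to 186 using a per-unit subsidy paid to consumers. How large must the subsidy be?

At q = 186, invert demand for the buyer price: pb = (927 − 186)/6.5 = 114; invert supply for the seller price: ps = (186 − (-522))/4 = 177.
The subsidy must fill the gap: s = ps − pb = 177 − 114 = 63.

Required subsidy s = 63 per unit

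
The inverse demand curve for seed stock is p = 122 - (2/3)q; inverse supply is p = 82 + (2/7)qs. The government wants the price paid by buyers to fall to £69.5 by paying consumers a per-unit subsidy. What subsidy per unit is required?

At a buyer price of 69.5, quantity demanded is 183 − 1.5·69.5 = 78.75.
Sellers supply 78.75 only when they receive ps = 82 + (2/7)·78.75 = 104.5.
s = ps − pb = 104.5 − 69.5 = 35.

Required subsidy s = £35 per unit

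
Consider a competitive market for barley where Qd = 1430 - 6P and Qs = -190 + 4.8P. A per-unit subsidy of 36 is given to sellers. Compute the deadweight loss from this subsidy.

Pre-subsidy: 1430 - 6P = -190 + 4.8P gives P* = 150, Q* = 530.
With the subsidy, sellers receive Ps = Pb + 36 for each unit, where Pb is the price buyers pay.
Supply in terms of Pb becomes Qs = -190 + 4.8(Pb + 36) = -17.2 + 4.8Pb. Setting this equal to demand: 1430 - 6Pb = -17.2 + 4.8Pb, so Pb = 134.
Sellers receive Ps = 134 + 36 = 170; Q' = 1430 − 6·134 = 626.
The subsidy expands output by 626 − 530 = 96 past the efficient level; on those units the gap between marginal cost and willingness to pay runs from 0 up to 36.
DWL = ½ × 36 × 96 = 1728.

Deadweight loss = 1728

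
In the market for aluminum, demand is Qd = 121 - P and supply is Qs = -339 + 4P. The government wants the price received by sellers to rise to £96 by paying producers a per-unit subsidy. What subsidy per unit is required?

At a seller price of 96, quantity supplied is -339 + 4·96 = 45.
Buyers absorb 45 only when they pay Pb with 121 − 1·Pb = 45, i.e. Pb = 76.
s = Ps − Pb = 96 − 76 = 20.

Required subsidy s = £20 per unit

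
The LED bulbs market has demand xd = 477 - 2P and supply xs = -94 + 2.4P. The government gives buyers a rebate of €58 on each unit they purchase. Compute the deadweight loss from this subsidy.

Pre-subsidy: 477 - 2P = -94 + 2.4P gives P* = 2855/22, x* = 2392/11.
With the rebate, buyers effectively pay Pb = Ps − 58, where Ps is the price sellers receive.
Demand in terms of Ps becomes xd = 477 − 2(Ps − 58) = 593 - 2Ps. Setting this equal to supply: 593 - 2Ps = -94 + 2.4Ps, so Ps = 3435/22.
Buyers pay Pb = 3435/22 − 58 = 2159/22; x' = -94 + 2.4·(3435/22) = 3088/11.
The subsidy expands output by 3088/11 − 2392/11 = 696/11 past the efficient level; on those units the gap between marginal cost and willingness to pay runs from 0 up to 58.
DWL = ½ × 58 × 696/11 = 20184/11.

Deadweight loss = 20184/11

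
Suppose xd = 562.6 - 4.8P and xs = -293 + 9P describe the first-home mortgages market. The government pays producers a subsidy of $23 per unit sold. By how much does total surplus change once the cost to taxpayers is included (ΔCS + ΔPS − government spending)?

Pre-subsidy: 562.6 - 4.8P = -293 + 9P gives P* = 62, x* = 265.
With the subsidy, sellers receive Ps = Pb + 23 for each unit, where Pb is the price buyers pay.
Supply in terms of Pb becomes xs = -293 + 9(Pb + 23) = -86 + 9Pb. Setting this equal to demand: 562.6 - 4.8Pb = -86 + 9Pb, so Pb = 47.
Sellers receive Ps = 47 + 23 = 70; x' = 562.6 − 4.8·47 = 337.
ΔCS = ½(265 + 337)(62 − 47) = 4515; ΔPS = ½(265 + 337)(70 − 62) = 2408.
Government spending = 23 × 337 = 7751.
Net change = 4515 + 2408 − 7751 = -828. The loss equals the DWL triangle ½·23·72.

Net change in total surplus = -$828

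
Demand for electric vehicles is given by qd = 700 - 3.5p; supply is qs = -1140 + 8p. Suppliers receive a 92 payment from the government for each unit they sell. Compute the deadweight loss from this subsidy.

Pre-subsidy: 700 - 3.5p = -1140 + 8p gives p* = 160, q* = 140.
With the subsidy, sellers receive ps = pb + 92 for each unit, where pb is the price buyers pay.
Supply in terms of pb becomes qs = -1140 + 8(pb + 92) = -404 + 8pb. Setting this equal to demand: 700 - 3.5pb = -404 + 8pb, so pb = 96.
Sellers receive ps = 96 + 92 = 188; q' = 700 − 3.5·96 = 364.
The subsidy expands output by 364 − 140 = 224 past the efficient level; on those units the gap between marginal cost and willingness to pay runs from 0 up to 92.
DWL = ½ × 92 × 224 = 10304.

Deadweight loss = 10304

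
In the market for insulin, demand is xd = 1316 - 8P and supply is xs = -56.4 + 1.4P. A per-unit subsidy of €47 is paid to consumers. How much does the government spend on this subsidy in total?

Pre-subsidy: 1316 - 8P = -56.4 + 1.4P gives P* = 146, x* = 148.
With the rebate, buyers effectively pay Pb = Ps − 47, where Ps is the price sellers receive.
Demand in terms of Ps becomes xd = 1316 − 8(Ps − 47) = 1692 - 8Ps. Setting this equal to supply: 1692 - 8Ps = -56.4 + 1.4Ps, so Ps = 186.
Buyers pay Pb = 186 − 47 = 139; x' = -56.4 + 1.4·186 = 204.
Government outlay = subsidy × quantity = 47 × 204 = 9588.

Government cost = €9588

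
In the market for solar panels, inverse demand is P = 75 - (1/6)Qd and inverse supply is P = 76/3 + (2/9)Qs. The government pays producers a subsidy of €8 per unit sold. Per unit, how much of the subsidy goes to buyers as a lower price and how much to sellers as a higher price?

Pre-subsidy: 75 - (1/6)Q = 76/3 + (2/9)Q gives Q* = 894/7 and P* = 376/7.
With the subsidy, sellers receive Ps = Pb + 8 for each unit, where Pb is the price buyers pay.
On the curves, Pb = 75 - (1/6)Q and Ps = 76/3 + (2/9)Q; the wedge Ps − Pb = 8 gives 76/3 + (2/9)Q − (75 - (1/6)Q) = 8, so Q' = 1038/7.
Then Pb = 75 − (1/6)·(1038/7) = 352/7 and Ps = 76/3 + (2/9)·(1038/7) = 408/7.
Buyers' price falls by P* − Pb = 376/7 − 352/7 = 24/7; sellers' price rises by Ps − P* = 408/7 − 376/7 = 32/7.

Buyers gain 24/7 per unit; sellers gain 32/7 per unit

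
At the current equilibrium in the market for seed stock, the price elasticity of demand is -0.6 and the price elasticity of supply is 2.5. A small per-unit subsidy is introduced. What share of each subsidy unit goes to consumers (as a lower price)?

Consumer share = 25/31

For a small subsidy around the equilibrium, the benefit split depends on the relative slopes, which at a point are proportional to the elasticities.
Buyer share = εs/(εs + |εd|) = 2.5/(2.5 + 0.6) = 25/31; seller share = |εd|/(εs + |εd|) = 6/31.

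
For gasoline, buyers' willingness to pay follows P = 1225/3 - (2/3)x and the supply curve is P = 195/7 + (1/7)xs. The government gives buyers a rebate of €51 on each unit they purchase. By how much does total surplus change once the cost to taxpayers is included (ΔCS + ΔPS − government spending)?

Net change in total surplus = -€1606.5

Pre-subsidy: 1225/3 - (2/3)x = 195/7 + (1/7)x gives x* = 470 and P* = 95.
With the rebate, buyers effectively pay Pb = Ps − 51, where Ps is the price sellers receive.
On the curves, Pb = 1225/3 - (2/3)x and Ps = 195/7 + (1/7)x; the wedge Ps − Pb = 51 gives 195/7 + (1/7)x − (1225/3 - (2/3)x) = 51, so x' = 533.
Then Pb = 1225/3 − (2/3)·533 = 53 and Ps = 195/7 + (1/7)·533 = 104.
ΔCS = ½(470 + 533)(95 − 53) = 21063; ΔPS = ½(470 + 533)(104 − 95) = 4513.5.
Government spending = 51 × 533 = 27183.
Net change = 21063 + 4513.5 − 27183 = -1606.5. The loss equals the DWL triangle ½·51·63.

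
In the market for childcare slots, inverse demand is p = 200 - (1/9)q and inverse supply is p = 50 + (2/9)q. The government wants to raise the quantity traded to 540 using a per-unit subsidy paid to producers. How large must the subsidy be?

At q = 540, from the demand curve buyers pay pb = 200 − (1/9)·540 = 140; from the supply curve sellers need ps = 50 + (2/9)·540 = 170.
The subsidy must fill the gap: s = ps − pb = 170 − 140 = 30.

Required subsidy s = 30 per unit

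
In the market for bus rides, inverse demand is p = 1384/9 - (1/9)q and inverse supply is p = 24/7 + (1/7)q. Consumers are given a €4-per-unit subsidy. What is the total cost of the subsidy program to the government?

Government cost = €2431

Pre-subsidy: 1384/9 - (1/9)q = 24/7 + (1/7)q gives q* = 592 and p* = 88.
With the rebate, buyers effectively pay pb = ps − 4, where ps is the price sellers receive.
On the curves, pb = 1384/9 - (1/9)q and ps = 24/7 + (1/7)q; the wedge ps − pb = 4 gives 24/7 + (1/7)q − (1384/9 - (1/9)q) = 4, so q' = 607.75.
Then pb = 1384/9 − (1/9)·607.75 = 86.25 and ps = 24/7 + (1/7)·607.75 = 90.25.
Government outlay = subsidy × quantity = 4 × 607.75 = 2431.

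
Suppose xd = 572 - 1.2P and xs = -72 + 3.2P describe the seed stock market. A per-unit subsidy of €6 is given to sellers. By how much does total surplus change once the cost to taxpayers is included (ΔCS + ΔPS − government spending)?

Net change in total surplus = -864/55

Pre-subsidy: 572 - 1.2P = -72 + 3.2P gives P* = 1610/11, x* = 4360/11.
With the subsidy, sellers receive Ps = Pb + 6 for each unit, where Pb is the price buyers pay.
Supply in terms of Pb becomes xs = -72 + 3.2(Pb + 6) = -52.8 + 3.2Pb. Setting this equal to demand: 572 - 1.2Pb = -52.8 + 3.2Pb, so Pb = 142.
Sellers receive Ps = 142 + 6 = 148; x' = 572 − 1.2·142 = 401.6.
ΔCS = ½(4360/11 + 401.6)(1610/11 − 142) = 1053312/605; ΔPS = ½(4360/11 + 401.6)(148 − 1610/11) = 394992/605.
Government spending = 6 × 401.6 = 2409.6.
Net change = 1053312/605 + 394992/605 − 2409.6 = -864/55. The loss equals the DWL triangle ½·6·288/55.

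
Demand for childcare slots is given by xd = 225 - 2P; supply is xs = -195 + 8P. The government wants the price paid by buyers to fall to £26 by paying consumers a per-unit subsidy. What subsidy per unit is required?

Required subsidy s = £20 per unit

At a buyer price of 26, quantity demanded is 225 − 2·26 = 173.
Sellers supply 173 only when they receive Ps with -195 + 8·Ps = 173, i.e. Ps = 46.
s = Ps − Pb = 46 − 26 = 20.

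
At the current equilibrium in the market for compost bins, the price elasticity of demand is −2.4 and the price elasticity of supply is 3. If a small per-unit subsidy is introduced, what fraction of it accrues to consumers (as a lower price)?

For a small subsidy around the equilibrium, the benefit split depends on the relative slopes, which at a point are proportional to the elasticities.
Buyer share = εs/(εs + |εd|) = 3/(3 + 2.4) = 5/9; seller share = |εd|/(εs + |εd|) = 4/9.

Consumer share = 5/9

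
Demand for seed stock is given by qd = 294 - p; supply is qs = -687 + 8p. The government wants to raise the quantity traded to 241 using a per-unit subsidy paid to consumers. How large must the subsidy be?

Required subsidy s = 63 per unit

At q = 241, invert demand for the buyer price: pb = (294 − 241)/1 = 53; invert supply for the seller price: ps = (241 − (-687))/8 = 116.
The subsidy must fill the gap: s = ps − pb = 116 − 53 = 63.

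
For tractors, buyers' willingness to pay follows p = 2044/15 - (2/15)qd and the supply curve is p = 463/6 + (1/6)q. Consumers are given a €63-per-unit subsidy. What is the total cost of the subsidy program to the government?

Government cost = €25641

Pre-subsidy: 2044/15 - (2/15)q = 463/6 + (1/6)q gives q* = 197 and p* = 110.
With the rebate, buyers effectively pay pb = ps − 63, where ps is the price sellers receive.
On the curves, pb = 2044/15 - (2/15)q and ps = 463/6 + (1/6)q; the wedge ps − pb = 63 gives 463/6 + (1/6)q − (2044/15 - (2/15)q) = 63, so q' = 407.
Then pb = 2044/15 − (2/15)·407 = 82 and ps = 463/6 + (1/6)·407 = 145.
Government outlay = subsidy × quantity = 63 × 407 = 25641.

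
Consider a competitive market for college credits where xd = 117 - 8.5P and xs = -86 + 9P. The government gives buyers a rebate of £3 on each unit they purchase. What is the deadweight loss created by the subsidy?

Deadweight loss = 1377/70

Pre-subsidy: 117 - 8.5P = -86 + 9P gives P* = 11.6, x* = 18.4.
With the rebate, buyers effectively pay Pb = Ps − 3, where Ps is the price sellers receive.
Demand in terms of Ps becomes xd = 117 − 8.5(Ps − 3) = 142.5 - 8.5Ps. Setting this equal to supply: 142.5 - 8.5Ps = -86 + 9Ps, so Ps = 457/35.
Buyers pay Pb = 457/35 − 3 = 352/35; x' = -86 + 9·(457/35) = 1103/35.
The subsidy expands output by 1103/35 − 18.4 = 459/35 past the efficient level; on those units the gap between marginal cost and willingness to pay runs from 0 up to 3.
DWL = ½ × 3 × 459/35 = 1377/70.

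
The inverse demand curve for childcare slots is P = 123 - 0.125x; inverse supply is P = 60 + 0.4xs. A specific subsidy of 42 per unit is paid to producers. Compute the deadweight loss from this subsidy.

Pre-subsidy: 123 - 0.125x = 60 + 0.4x gives x* = 120 and P* = 108.
With the subsidy, sellers receive Ps = Pb + 42 for each unit, where Pb is the price buyers pay.
On the curves, Pb = 123 - 0.125x and Ps = 60 + 0.4x; the wedge Ps − Pb = 42 gives 60 + 0.4x − (123 - 0.125x) = 42, so x' = 200.
Then Pb = 123 − 0.125·200 = 98 and Ps = 60 + 0.4·200 = 140.
The subsidy expands output by 200 − 120 = 80 past the efficient level; on those units the gap between marginal cost and willingness to pay runs from 0 up to 42.
DWL = ½ × 42 × 80 = 1680.

Deadweight loss = 1680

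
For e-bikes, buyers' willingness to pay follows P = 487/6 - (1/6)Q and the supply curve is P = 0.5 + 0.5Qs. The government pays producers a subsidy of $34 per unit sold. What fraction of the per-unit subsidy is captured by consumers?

Consumer share = 0.25

Pre-subsidy: 487/6 - (1/6)Q = 0.5 + 0.5Q gives Q* = 121 and P* = 61.
With the subsidy, sellers receive Ps = Pb + 34 for each unit, where Pb is the price buyers pay.
On the curves, Pb = 487/6 - (1/6)Q and Ps = 0.5 + 0.5Q; the wedge Ps − Pb = 34 gives 0.5 + 0.5Q − (487/6 - (1/6)Q) = 34, so Q' = 172.
Then Pb = 487/6 − (1/6)·172 = 52.5 and Ps = 0.5 + 0.5·172 = 86.5.
Buyers' price falls by P* − Pb = 61 − 52.5 = 8.5; sellers' price rises by Ps − P* = 86.5 − 61 = 25.5.
So consumers capture 8.5/34 = 0.25 of each unit of subsidy.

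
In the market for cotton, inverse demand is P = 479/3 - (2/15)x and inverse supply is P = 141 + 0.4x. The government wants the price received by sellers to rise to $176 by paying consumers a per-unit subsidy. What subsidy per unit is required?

Required subsidy s = $28 per unit

At a seller price of 176, quantity supplied is -352.5 + 2.5·176 = 87.5.
Buyers absorb 87.5 only when they pay Pb = 479/3 − (2/15)·87.5 = 148.
s = Ps − Pb = 176 − 148 = 28.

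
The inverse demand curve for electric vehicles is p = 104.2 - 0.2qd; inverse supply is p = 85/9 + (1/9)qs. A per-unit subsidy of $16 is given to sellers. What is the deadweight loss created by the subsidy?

Deadweight loss = 2880/7

Pre-subsidy: 104.2 - 0.2q = 85/9 + (1/9)q gives q* = 2132/7 and p* = 303/7.
With the subsidy, sellers receive ps = pb + 16 for each unit, where pb is the price buyers pay.
On the curves, pb = 104.2 - 0.2q and ps = 85/9 + (1/9)q; the wedge ps − pb = 16 gives 85/9 + (1/9)q − (104.2 - 0.2q) = 16, so q' = 356.
Then pb = 104.2 − 0.2·356 = 33 and ps = 85/9 + (1/9)·356 = 49.
The subsidy expands output by 356 − 2132/7 = 360/7 past the efficient level; on those units the gap between marginal cost and willingness to pay runs from 0 up to 16.
DWL = ½ × 16 × 360/7 = 2880/7.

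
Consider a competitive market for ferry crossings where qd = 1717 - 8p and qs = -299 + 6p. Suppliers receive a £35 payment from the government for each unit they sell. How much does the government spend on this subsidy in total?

Government cost = £23975

Pre-subsidy: 1717 - 8p = -299 + 6p gives p* = 144, q* = 565.
With the subsidy, sellers receive ps = pb + 35 for each unit, where pb is the price buyers pay.
Supply in terms of pb becomes qs = -299 + 6(pb + 35) = -89 + 6pb. Setting this equal to demand: 1717 - 8pb = -89 + 6pb, so pb = 129.
Sellers receive ps = 129 + 35 = 164; q' = 1717 − 8·129 = 685.
Government outlay = subsidy × quantity = 35 × 685 = 23975.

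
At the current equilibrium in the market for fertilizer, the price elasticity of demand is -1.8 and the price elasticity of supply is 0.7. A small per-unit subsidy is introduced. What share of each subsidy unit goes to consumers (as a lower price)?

For a small subsidy around the equilibrium, the benefit split depends on the relative slopes, which at a point are proportional to the elasticities.
Buyer share = εs/(εs + |εd|) = 0.7/(0.7 + 1.8) = 0.28; seller share = |εd|/(εs + |εd|) = 0.72.

Consumer share = 0.28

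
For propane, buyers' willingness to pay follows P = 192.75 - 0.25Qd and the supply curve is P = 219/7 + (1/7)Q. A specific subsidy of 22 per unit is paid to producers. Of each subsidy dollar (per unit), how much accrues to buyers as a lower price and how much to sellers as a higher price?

Pre-subsidy: 192.75 - 0.25Q = 219/7 + (1/7)Q gives Q* = 411 and P* = 90.
With the subsidy, sellers receive Ps = Pb + 22 for each unit, where Pb is the price buyers pay.
On the curves, Pb = 192.75 - 0.25Q and Ps = 219/7 + (1/7)Q; the wedge Ps − Pb = 22 gives 219/7 + (1/7)Q − (192.75 - 0.25Q) = 22, so Q' = 467.
Then Pb = 192.75 − 0.25·467 = 76 and Ps = 219/7 + (1/7)·467 = 98.
Buyers' price falls by P* − Pb = 90 − 76 = 14; sellers' price rises by Ps − P* = 98 − 90 = 8.

Buyers gain 14 per unit; sellers gain 8 per unit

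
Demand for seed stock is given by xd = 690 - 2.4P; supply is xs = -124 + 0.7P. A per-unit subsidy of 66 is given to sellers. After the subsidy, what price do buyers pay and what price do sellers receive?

Pre-subsidy: 690 - 2.4P = -124 + 0.7P gives P* = 8140/31, x* = 1854/31.
With the subsidy, sellers receive Ps = Pb + 66 for each unit, where Pb is the price buyers pay.
Supply in terms of Pb becomes xs = -124 + 0.7(Pb + 66) = -77.8 + 0.7Pb. Setting this equal to demand: 690 - 2.4Pb = -77.8 + 0.7Pb, so Pb = 7678/31.
Sellers receive Ps = 7678/31 + 66 = 9724/31; x' = 690 − 2.4·(7678/31) = 14814/155.

Buyers pay 7678/31; sellers receive 9724/31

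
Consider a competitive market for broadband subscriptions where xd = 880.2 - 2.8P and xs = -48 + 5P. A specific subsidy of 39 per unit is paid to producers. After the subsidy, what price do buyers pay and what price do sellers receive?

Buyers pay 94; sellers receive 133

Pre-subsidy: 880.2 - 2.8P = -48 + 5P gives P* = 119, x* = 547.
With the subsidy, sellers receive Ps = Pb + 39 for each unit, where Pb is the price buyers pay.
Supply in terms of Pb becomes xs = -48 + 5(Pb + 39) = 147 + 5Pb. Setting this equal to demand: 880.2 - 2.8Pb = 147 + 5Pb, so Pb = 94.
Sellers receive Ps = 94 + 39 = 133; x' = 880.2 − 2.8·94 = 617.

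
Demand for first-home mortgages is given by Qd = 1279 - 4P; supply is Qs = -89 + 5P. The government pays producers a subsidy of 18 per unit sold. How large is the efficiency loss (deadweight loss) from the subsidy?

Deadweight loss = 360

Pre-subsidy: 1279 - 4P = -89 + 5P gives P* = 152, Q* = 671.
With the subsidy, sellers receive Ps = Pb + 18 for each unit, where Pb is the price buyers pay.
Supply in terms of Pb becomes Qs = -89 + 5(Pb + 18) = 1 + 5Pb. Setting this equal to demand: 1279 - 4Pb = 1 + 5Pb, so Pb = 142.
Sellers receive Ps = 142 + 18 = 160; Q' = 1279 − 4·142 = 711.
The subsidy expands output by 711 − 671 = 40 past the efficient level; on those units the gap between marginal cost and willingness to pay runs from 0 up to 18.
DWL = ½ × 18 × 40 = 360.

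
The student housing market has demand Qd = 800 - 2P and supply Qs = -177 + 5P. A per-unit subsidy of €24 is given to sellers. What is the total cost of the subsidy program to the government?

Pre-subsidy: 800 - 2P = -177 + 5P gives P* = 977/7, Q* = 3646/7.
With the subsidy, sellers receive Ps = Pb + 24 for each unit, where Pb is the price buyers pay.
Supply in terms of Pb becomes Qs = -177 + 5(Pb + 24) = -57 + 5Pb. Setting this equal to demand: 800 - 2Pb = -57 + 5Pb, so Pb = 857/7.
Sellers receive Ps = 857/7 + 24 = 1025/7; Q' = 800 − 2·(857/7) = 3886/7.
Government outlay = subsidy × quantity = 24 × 3886/7 = 93264/7.

Government cost = 93264/7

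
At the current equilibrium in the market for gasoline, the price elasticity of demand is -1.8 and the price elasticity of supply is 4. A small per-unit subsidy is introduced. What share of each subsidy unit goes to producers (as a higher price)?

Producer share = 9/29

For a small subsidy around the equilibrium, the benefit split depends on the relative slopes, which at a point are proportional to the elasticities.
Buyer share = εs/(εs + |εd|) = 4/(4 + 1.8) = 20/29; seller share = |εd|/(εs + |εd|) = 9/29.
So producers capture 9/29 of the subsidy.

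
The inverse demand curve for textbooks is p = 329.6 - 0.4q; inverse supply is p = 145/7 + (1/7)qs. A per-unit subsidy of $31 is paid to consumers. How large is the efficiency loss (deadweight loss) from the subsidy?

Deadweight loss = 33635/38

Pre-subsidy: 329.6 - 0.4q = 145/7 + (1/7)q gives q* = 569 and p* = 102.
With the rebate, buyers effectively pay pb = ps − 31, where ps is the price sellers receive.
On the curves, pb = 329.6 - 0.4q and ps = 145/7 + (1/7)q; the wedge ps − pb = 31 gives 145/7 + (1/7)q − (329.6 - 0.4q) = 31, so q' = 11896/19.
Then pb = 329.6 − 0.4·(11896/19) = 1504/19 and ps = 145/7 + (1/7)·(11896/19) = 2093/19.
The subsidy expands output by 11896/19 − 569 = 1085/19 past the efficient level; on those units the gap between marginal cost and willingness to pay runs from 0 up to 31.
DWL = ½ × 31 × 1085/19 = 33635/38.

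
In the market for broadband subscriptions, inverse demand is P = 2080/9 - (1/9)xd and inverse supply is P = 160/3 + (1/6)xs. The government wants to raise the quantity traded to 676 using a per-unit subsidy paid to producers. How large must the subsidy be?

Required subsidy s = 10 per unit

At x = 676, from the demand curve buyers pay Pb = 2080/9 − (1/9)·676 = 156; from the supply curve sellers need Ps = 160/3 + (1/6)·676 = 166.
The subsidy must fill the gap: s = Ps − Pb = 166 − 156 = 10.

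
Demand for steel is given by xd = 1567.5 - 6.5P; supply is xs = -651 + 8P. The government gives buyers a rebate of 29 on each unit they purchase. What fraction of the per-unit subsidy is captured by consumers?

Consumer share = 16/29

Pre-subsidy: 1567.5 - 6.5P = -651 + 8P gives P* = 153, x* = 573.
With the rebate, buyers effectively pay Pb = Ps − 29, where Ps is the price sellers receive.
Demand in terms of Ps becomes xd = 1567.5 − 6.5(Ps − 29) = 1756 - 6.5Ps. Setting this equal to supply: 1756 - 6.5Ps = -651 + 8Ps, so Ps = 166.
Buyers pay Pb = 166 − 29 = 137; x' = -651 + 8·166 = 677.
Buyers' price falls by P* − Pb = 153 − 137 = 16; sellers' price rises by Ps − P* = 166 − 153 = 13.
So consumers capture 16/29 = 16/29 of each unit of subsidy.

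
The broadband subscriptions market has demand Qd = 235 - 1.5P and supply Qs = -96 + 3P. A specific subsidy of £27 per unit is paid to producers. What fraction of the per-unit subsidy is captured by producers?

Producer share = 1/3

Pre-subsidy: 235 - 1.5P = -96 + 3P gives P* = 662/9, Q* = 374/3.
With the subsidy, sellers receive Ps = Pb + 27 for each unit, where Pb is the price buyers pay.
Supply in terms of Pb becomes Qs = -96 + 3(Pb + 27) = -15 + 3Pb. Setting this equal to demand: 235 - 1.5Pb = -15 + 3Pb, so Pb = 500/9.
Sellers receive Ps = 500/9 + 27 = 743/9; Q' = 235 − 1.5·(500/9) = 455/3.
Buyers' price falls by P* − Pb = 662/9 − 500/9 = 18; sellers' price rises by Ps − P* = 743/9 − 662/9 = 9.
So producers capture 9/27 = 1/3 of each unit of subsidy.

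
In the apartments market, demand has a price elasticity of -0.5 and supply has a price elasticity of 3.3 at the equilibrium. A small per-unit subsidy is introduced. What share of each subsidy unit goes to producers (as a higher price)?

Producer share = 5/38

For a small subsidy around the equilibrium, the benefit split depends on the relative slopes, which at a point are proportional to the elasticities.
Buyer share = εs/(εs + |εd|) = 3.3/(3.3 + 0.5) = 33/38; seller share = |εd|/(εs + |εd|) = 5/38.
So producers capture 5/38 of the subsidy.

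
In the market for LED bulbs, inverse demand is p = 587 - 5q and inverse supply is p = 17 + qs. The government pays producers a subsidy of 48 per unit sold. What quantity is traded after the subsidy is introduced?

Pre-subsidy: 587 - 5q = 17 + q gives q* = 95 and p* = 112.
With the subsidy, sellers receive ps = pb + 48 for each unit, where pb is the price buyers pay.
On the curves, pb = 587 - 5q and ps = 17 + q; the wedge ps − pb = 48 gives 17 + q − (587 - 5q) = 48, so q' = 103.
Then pb = 587 − 5·103 = 72 and ps = 17 + 1·103 = 120.

q' = 103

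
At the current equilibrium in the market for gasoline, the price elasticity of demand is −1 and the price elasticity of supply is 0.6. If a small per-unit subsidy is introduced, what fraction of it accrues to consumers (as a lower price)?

Consumer share = 0.375

For a small subsidy around the equilibrium, the benefit split depends on the relative slopes, which at a point are proportional to the elasticities.
Buyer share = εs/(εs + |εd|) = 0.6/(0.6 + 1) = 0.375; seller share = |εd|/(εs + |εd|) = 0.625.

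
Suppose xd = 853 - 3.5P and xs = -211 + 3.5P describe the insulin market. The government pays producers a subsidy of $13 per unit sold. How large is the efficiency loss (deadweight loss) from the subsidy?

Pre-subsidy: 853 - 3.5P = -211 + 3.5P gives P* = 152, x* = 321.
With the subsidy, sellers receive Ps = Pb + 13 for each unit, where Pb is the price buyers pay.
Supply in terms of Pb becomes xs = -211 + 3.5(Pb + 13) = -165.5 + 3.5Pb. Setting this equal to demand: 853 - 3.5Pb = -165.5 + 3.5Pb, so Pb = 145.5.
Sellers receive Ps = 145.5 + 13 = 158.5; x' = 853 − 3.5·145.5 = 343.75.
The subsidy expands output by 343.75 − 321 = 22.75 past the efficient level; on those units the gap between marginal cost and willingness to pay runs from 0 up to 13.
DWL = ½ × 13 × 22.75 = 147.875.

Deadweight loss = $147.875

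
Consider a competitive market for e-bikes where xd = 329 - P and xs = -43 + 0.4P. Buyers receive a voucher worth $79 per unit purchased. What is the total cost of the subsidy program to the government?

Pre-subsidy: 329 - P = -43 + 0.4P gives P* = 1860/7, x* = 443/7.
With the rebate, buyers effectively pay Pb = Ps − 79, where Ps is the price sellers receive.
Demand in terms of Ps becomes xd = 329 − 1(Ps − 79) = 408 - Ps. Setting this equal to supply: 408 - Ps = -43 + 0.4Ps, so Ps = 2255/7.
Buyers pay Pb = 2255/7 − 79 = 1702/7; x' = -43 + 0.4·(2255/7) = 601/7.
Government outlay = subsidy × quantity = 79 × 601/7 = 47479/7.

Government cost = 47479/7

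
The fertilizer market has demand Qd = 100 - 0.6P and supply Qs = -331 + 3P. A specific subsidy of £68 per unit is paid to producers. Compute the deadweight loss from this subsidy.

Deadweight loss = £1156

Pre-subsidy: 100 - 0.6P = -331 + 3P gives P* = 2155/18, Q* = 169/6.
With the subsidy, sellers receive Ps = Pb + 68 for each unit, where Pb is the price buyers pay.
Supply in terms of Pb becomes Qs = -331 + 3(Pb + 68) = -127 + 3Pb. Setting this equal to demand: 100 - 0.6Pb = -127 + 3Pb, so Pb = 1135/18.
Sellers receive Ps = 1135/18 + 68 = 2359/18; Q' = 100 − 0.6·(1135/18) = 373/6.
The subsidy expands output by 373/6 − 169/6 = 34 past the efficient level; on those units the gap between marginal cost and willingness to pay runs from 0 up to 68.
DWL = ½ × 68 × 34 = 1156.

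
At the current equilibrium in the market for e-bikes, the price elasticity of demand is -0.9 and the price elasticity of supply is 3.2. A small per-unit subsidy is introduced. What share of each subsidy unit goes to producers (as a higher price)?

For a small subsidy around the equilibrium, the benefit split depends on the relative slopes, which at a point are proportional to the elasticities.
Buyer share = εs/(εs + |εd|) = 3.2/(3.2 + 0.9) = 32/41; seller share = |εd|/(εs + |εd|) = 9/41.
So producers capture 9/41 of the subsidy.

Producer share = 9/41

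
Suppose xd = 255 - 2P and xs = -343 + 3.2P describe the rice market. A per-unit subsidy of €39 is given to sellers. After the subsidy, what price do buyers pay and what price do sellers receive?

Pre-subsidy: 255 - 2P = -343 + 3.2P gives P* = 115, x* = 25.
With the subsidy, sellers receive Ps = Pb + 39 for each unit, where Pb is the price buyers pay.
Supply in terms of Pb becomes xs = -343 + 3.2(Pb + 39) = -218.2 + 3.2Pb. Setting this equal to demand: 255 - 2Pb = -218.2 + 3.2Pb, so Pb = 91.
Sellers receive Ps = 91 + 39 = 130; x' = 255 − 2·91 = 73.

Buyers pay €91; sellers receive €130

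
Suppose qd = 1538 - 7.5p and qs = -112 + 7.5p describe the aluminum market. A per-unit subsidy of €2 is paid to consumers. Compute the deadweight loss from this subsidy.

Pre-subsidy: 1538 - 7.5p = -112 + 7.5p gives p* = 110, q* = 713.
With the rebate, buyers effectively pay pb = ps − 2, where ps is the price sellers receive.
Demand in terms of ps becomes qd = 1538 − 7.5(ps − 2) = 1553 - 7.5ps. Setting this equal to supply: 1553 - 7.5ps = -112 + 7.5ps, so ps = 111.
Buyers pay pb = 111 − 2 = 109; q' = -112 + 7.5·111 = 720.5.
The subsidy expands output by 720.5 − 713 = 7.5 past the efficient level; on those units the gap between marginal cost and willingness to pay runs from 0 up to 2.
DWL = ½ × 2 × 7.5 = 7.5.

Deadweight loss = €7.5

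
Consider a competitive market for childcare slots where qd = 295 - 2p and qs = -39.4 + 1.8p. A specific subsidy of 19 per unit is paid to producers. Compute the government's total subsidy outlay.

Pre-subsidy: 295 - 2p = -39.4 + 1.8p gives p* = 88, q* = 119.
With the subsidy, sellers receive ps = pb + 19 for each unit, where pb is the price buyers pay.
Supply in terms of pb becomes qs = -39.4 + 1.8(pb + 19) = -5.2 + 1.8pb. Setting this equal to demand: 295 - 2pb = -5.2 + 1.8pb, so pb = 79.
Sellers receive ps = 79 + 19 = 98; q' = 295 − 2·79 = 137.
Government outlay = subsidy × quantity = 19 × 137 = 2603.

Government cost = 2603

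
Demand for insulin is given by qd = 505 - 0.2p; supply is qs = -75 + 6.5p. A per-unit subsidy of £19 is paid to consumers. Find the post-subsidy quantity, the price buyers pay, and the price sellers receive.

Pre-subsidy: 505 - 0.2p = -75 + 6.5p gives p* = 5800/67, q* = 32675/67.
With the rebate, buyers effectively pay pb = ps − 19, where ps is the price sellers receive.
Demand in terms of ps becomes qd = 505 − 0.2(ps − 19) = 508.8 - 0.2ps. Setting this equal to supply: 508.8 - 0.2ps = -75 + 6.5ps, so ps = 5838/67.
Buyers pay pb = 5838/67 − 19 = 4565/67; q' = -75 + 6.5·(5838/67) = 32922/67.

q' = 32922/67; buyers pay 4565/67; sellers receive 5838/67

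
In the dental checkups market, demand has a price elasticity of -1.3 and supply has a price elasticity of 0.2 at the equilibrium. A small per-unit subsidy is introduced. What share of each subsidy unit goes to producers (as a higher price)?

For a small subsidy around the equilibrium, the benefit split depends on the relative slopes, which at a point are proportional to the elasticities.
Buyer share = εs/(εs + |εd|) = 0.2/(0.2 + 1.3) = 2/15; seller share = |εd|/(εs + |εd|) = 13/15.
So producers capture 13/15 of the subsidy.

Producer share = 13/15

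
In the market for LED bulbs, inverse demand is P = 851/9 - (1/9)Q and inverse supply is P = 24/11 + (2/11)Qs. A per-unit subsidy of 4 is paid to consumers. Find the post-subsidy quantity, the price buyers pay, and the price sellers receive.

Q' = 329; buyers pay 58; sellers receive 62

Pre-subsidy: 851/9 - (1/9)Q = 24/11 + (2/11)Q gives Q* = 9145/29 and P* = 1726/29.
With the rebate, buyers effectively pay Pb = Ps − 4, where Ps is the price sellers receive.
On the curves, Pb = 851/9 - (1/9)Q and Ps = 24/11 + (2/11)Q; the wedge Ps − Pb = 4 gives 24/11 + (2/11)Q − (851/9 - (1/9)Q) = 4, so Q' = 329.
Then Pb = 851/9 − (1/9)·329 = 58 and Ps = 24/11 + (2/11)·329 = 62.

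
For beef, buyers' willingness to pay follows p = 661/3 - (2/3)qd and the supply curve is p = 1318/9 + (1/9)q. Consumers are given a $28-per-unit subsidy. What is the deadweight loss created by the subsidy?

Deadweight loss = $504

Pre-subsidy: 661/3 - (2/3)q = 1318/9 + (1/9)q gives q* = 95 and p* = 157.
With the rebate, buyers effectively pay pb = ps − 28, where ps is the price sellers receive.
On the curves, pb = 661/3 - (2/3)q and ps = 1318/9 + (1/9)q; the wedge ps − pb = 28 gives 1318/9 + (1/9)q − (661/3 - (2/3)q) = 28, so q' = 131.
Then pb = 661/3 − (2/3)·131 = 133 and ps = 1318/9 + (1/9)·131 = 161.
The subsidy expands output by 131 − 95 = 36 past the efficient level; on those units the gap between marginal cost and willingness to pay runs from 0 up to 28.
DWL = ½ × 28 × 36 = 504.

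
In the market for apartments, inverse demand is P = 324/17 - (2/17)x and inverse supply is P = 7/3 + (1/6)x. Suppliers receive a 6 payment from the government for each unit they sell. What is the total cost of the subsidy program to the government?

Pre-subsidy: 324/17 - (2/17)x = 7/3 + (1/6)x gives x* = 1706/29 and P* = 352/29.
With the subsidy, sellers receive Ps = Pb + 6 for each unit, where Pb is the price buyers pay.
On the curves, Pb = 324/17 - (2/17)x and Ps = 7/3 + (1/6)x; the wedge Ps − Pb = 6 gives 7/3 + (1/6)x − (324/17 - (2/17)x) = 6, so x' = 2318/29.
Then Pb = 324/17 − (2/17)·(2318/29) = 280/29 and Ps = 7/3 + (1/6)·(2318/29) = 454/29.
Government outlay = subsidy × quantity = 6 × 2318/29 = 13908/29.

Government cost = 13908/29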